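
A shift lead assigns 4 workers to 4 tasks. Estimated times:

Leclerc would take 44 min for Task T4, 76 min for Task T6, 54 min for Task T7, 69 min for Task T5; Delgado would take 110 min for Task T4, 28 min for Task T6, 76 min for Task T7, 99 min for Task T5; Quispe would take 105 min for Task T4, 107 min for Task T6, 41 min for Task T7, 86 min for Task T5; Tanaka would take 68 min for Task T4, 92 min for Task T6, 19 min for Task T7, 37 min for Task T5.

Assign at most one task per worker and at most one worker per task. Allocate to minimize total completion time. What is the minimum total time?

This is the linear assignment problem.
Optimal: Leclerc→Task T4 (44 min), Delgado→Task T6 (28 min), Quispe→Task T7 (41 min), Tanaka→Task T5 (37 min) — total 44+28+41+37 = 150 min.
Column-greedy (each task in turn goes to its cheapest remaining worker) gives 177 min, worse by 27.

Min total: 150 min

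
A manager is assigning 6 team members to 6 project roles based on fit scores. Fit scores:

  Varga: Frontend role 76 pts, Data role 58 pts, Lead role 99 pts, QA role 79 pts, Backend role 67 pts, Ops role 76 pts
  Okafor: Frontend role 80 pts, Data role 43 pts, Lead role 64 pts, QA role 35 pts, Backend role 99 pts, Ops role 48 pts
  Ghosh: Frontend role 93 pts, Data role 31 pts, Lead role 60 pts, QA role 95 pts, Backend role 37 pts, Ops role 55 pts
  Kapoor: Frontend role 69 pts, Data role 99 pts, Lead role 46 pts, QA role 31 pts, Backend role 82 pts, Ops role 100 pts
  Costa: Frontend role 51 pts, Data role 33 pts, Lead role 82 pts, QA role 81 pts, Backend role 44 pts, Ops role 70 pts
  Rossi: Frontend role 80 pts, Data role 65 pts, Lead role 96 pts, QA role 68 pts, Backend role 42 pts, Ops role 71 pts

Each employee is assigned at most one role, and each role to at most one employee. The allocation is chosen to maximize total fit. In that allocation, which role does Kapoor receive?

Kapoor receives Data role.

This is a one-to-one assignment (maximum-weight bipartite matching).
Optimal: Varga→Ops role (76 pts), Okafor→Backend role (99 pts), Ghosh→Frontend role (93 pts), Kapoor→Data role (99 pts), Costa→QA role (81 pts), Rossi→Lead role (96 pts) — total 76+99+93+99+81+96 = 544 pts.
Column-greedy (each role in turn goes to its best remaining employee) gives 542 pts, worse by 2.
Every other assignment is strictly worse.
Kapoor's own top role is Ops role (100 pts), but forcing Kapoor→Ops role and reassigning the rest optimally gives only 537 pts — worse by 7.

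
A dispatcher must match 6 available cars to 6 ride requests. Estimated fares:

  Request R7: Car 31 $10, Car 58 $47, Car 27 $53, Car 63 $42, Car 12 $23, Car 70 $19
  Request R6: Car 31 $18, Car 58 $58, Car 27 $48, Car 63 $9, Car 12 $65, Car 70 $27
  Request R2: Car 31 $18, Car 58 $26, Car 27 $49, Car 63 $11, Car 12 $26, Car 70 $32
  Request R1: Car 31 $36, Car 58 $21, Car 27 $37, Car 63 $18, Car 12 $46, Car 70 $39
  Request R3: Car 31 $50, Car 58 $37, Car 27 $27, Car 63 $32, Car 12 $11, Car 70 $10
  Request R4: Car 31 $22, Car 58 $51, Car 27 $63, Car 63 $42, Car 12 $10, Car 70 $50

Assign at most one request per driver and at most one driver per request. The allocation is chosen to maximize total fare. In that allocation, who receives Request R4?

Car 58 receives Request R4.

Optimal: Car 31→Request R3 ($50), Car 58→Request R4 ($51), Car 27→Request R2 ($49), Car 63→Request R7 ($42), Car 12→Request R6 ($65), Car 70→Request R1 ($39) — total 50+51+49+42+65+39 = $296.
Column-greedy (each request in turn goes to its best remaining driver) gives $265, worse by 31.
Swapping Car 58↔Car 27 (Car 58→Request R2 $26, Car 27→Request R4 $63) loses 11.
No other one-to-one assignment exceeds $296.
Car 58's own top request is Request R6 ($58), but forcing Car 58→Request R6 and reassigning the rest optimally gives only $295 — worse by 1.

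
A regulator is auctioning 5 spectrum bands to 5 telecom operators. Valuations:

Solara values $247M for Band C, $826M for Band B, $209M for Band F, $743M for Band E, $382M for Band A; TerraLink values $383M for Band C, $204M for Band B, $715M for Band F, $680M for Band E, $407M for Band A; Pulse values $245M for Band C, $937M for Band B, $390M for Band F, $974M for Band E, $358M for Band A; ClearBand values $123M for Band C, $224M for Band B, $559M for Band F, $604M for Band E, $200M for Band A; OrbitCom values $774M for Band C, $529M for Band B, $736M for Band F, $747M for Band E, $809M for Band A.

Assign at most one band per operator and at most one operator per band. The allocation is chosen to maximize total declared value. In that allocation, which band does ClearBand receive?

Treat this as an assignment problem: match each operator to one band.
Optimal: Solara→Band B ($826M), TerraLink→Band C ($383M), Pulse→Band E ($974M), ClearBand→Band F ($559M), OrbitCom→Band A ($809M) — total 826+383+974+559+809 = $3551M.
Max-entry greedy (repeatedly take the single best remaining cell) gives $3447M, worse by 104.
Next-best assignment: Solara→Band B, TerraLink→Band A, Pulse→Band E, ClearBand→Band F, OrbitCom→Band C = $3540M.
ClearBand's own top band is Band E ($604M), but forcing ClearBand→Band E and reassigning the rest optimally gives only $3412M — worse by 139.

ClearBand receives Band F.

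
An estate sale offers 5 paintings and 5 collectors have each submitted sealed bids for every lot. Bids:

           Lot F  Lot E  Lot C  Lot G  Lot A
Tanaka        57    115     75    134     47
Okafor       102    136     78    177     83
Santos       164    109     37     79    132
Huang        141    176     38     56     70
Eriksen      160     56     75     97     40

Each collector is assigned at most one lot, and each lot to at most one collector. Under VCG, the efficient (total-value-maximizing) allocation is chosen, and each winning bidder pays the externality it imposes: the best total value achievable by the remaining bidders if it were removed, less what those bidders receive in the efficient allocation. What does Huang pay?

Huang pays $40.

Efficient allocation: Tanaka→Lot C ($75), Okafor→Lot G ($177), Santos→Lot A ($132), Huang→Lot E ($176), Eriksen→Lot F ($160); total welfare W = $720.
Huang receives Lot E at value $176, so the others get W − 176 = $544.
Without Huang: best allocation of the remaining 4 bidders over all 5 lots is Tanaka→Lot E ($115), Okafor→Lot G ($177), Santos→Lot A ($132), Eriksen→Lot F ($160), total $584.
VCG payment = (others' best without Huang) − (others' welfare with Huang) = 584 − 544 = $40.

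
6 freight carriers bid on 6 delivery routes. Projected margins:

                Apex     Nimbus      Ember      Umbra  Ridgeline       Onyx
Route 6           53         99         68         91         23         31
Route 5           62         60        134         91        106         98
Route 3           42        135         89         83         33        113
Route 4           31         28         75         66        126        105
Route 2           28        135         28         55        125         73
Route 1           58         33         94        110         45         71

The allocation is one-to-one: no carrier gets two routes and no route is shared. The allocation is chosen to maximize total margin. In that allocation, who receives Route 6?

This is a one-to-one assignment (maximum-weight bipartite matching).
Optimal: Apex→Route 6 ($53k), Nimbus→Route 2 ($135k), Ember→Route 5 ($134k), Umbra→Route 1 ($110k), Ridgeline→Route 4 ($126k), Onyx→Route 3 ($113k) — total 53+135+134+110+126+113 = $671k.
Row-greedy (each carrier in turn takes its best remaining route) gives $581k, worse by 90.
Next-best assignment: Apex→Route 6, Nimbus→Route 3, Ember→Route 5, Umbra→Route 1, Ridgeline→Route 2, Onyx→Route 4 = $662k.
Swapping Onyx↔Apex (Onyx→Route 6 $31k, Apex→Route 3 $42k) loses 93.
Apex's own top route is Route 5 ($62k), but forcing Apex→Route 5 and reassigning the rest optimally gives only $621k — worse by 50.

Apex receives Route 6.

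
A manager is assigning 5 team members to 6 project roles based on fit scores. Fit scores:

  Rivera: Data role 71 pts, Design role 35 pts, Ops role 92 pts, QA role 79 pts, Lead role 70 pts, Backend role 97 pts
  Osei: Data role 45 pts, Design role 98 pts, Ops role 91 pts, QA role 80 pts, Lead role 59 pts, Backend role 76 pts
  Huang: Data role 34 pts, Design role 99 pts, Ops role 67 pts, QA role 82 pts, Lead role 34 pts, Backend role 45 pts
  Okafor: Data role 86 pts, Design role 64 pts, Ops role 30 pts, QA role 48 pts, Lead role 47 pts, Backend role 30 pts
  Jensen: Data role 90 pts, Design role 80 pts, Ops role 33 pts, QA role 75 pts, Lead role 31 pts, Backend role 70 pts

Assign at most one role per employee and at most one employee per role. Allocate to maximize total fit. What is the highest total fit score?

Optimal: Rivera→Backend role (97 pts), Osei→Ops role (91 pts), Huang→Design role (99 pts), Okafor→Data role (86 pts), Jensen→QA role (75 pts) — total 97+91+99+86+75 = 448 pts.
Max-entry greedy (repeatedly take the single best remaining cell) gives 425 pts, worse by 23.
Swapping Huang↔Osei (Huang→Ops role 67 pts, Osei→Design role 98 pts) loses 25.
Checked against all permutations: 448 pts is optimal.

Max total: 448 pts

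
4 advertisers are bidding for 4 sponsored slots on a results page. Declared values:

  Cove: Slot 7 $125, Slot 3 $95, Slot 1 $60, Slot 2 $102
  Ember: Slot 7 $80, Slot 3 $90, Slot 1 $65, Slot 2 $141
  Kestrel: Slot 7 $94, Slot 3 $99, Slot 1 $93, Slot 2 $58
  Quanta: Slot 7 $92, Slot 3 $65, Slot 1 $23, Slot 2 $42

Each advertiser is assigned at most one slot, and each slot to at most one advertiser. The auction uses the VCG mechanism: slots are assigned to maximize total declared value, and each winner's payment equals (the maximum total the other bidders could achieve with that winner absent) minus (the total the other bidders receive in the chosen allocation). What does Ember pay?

Ember pays $10.

Efficient allocation: Cove→Slot 7 ($125), Ember→Slot 2 ($141), Kestrel→Slot 1 ($93), Quanta→Slot 3 ($65); total welfare W = $424.
Ember receives Slot 2 at value $141, so the others get W − 141 = $283.
Without Ember: best allocation of the remaining 3 bidders over all 4 slots is Cove→Slot 2 ($102), Kestrel→Slot 3 ($99), Quanta→Slot 7 ($92), total $293.
VCG payment = (others' best without Ember) − (others' welfare with Ember) = 293 − 283 = $10.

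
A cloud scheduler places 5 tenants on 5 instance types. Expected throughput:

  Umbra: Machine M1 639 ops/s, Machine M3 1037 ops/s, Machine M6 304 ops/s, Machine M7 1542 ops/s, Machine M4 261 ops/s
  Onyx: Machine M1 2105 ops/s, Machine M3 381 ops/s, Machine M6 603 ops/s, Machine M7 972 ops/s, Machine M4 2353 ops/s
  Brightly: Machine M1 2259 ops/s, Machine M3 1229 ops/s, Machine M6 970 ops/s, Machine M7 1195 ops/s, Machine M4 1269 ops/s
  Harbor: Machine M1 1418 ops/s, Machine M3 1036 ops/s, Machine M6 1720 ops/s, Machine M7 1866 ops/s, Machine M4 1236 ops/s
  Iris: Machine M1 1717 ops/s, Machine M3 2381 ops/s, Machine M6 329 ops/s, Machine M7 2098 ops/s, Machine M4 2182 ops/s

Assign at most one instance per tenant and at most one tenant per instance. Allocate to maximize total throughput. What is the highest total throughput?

Optimal: Umbra→Machine M7 (1542 ops/s), Onyx→Machine M4 (2353 ops/s), Brightly→Machine M1 (2259 ops/s), Harbor→Machine M6 (1720 ops/s), Iris→Machine M3 (2381 ops/s) — total 1542+2353+2259+1720+2381 = 10255 ops/s.
Max-entry greedy (repeatedly take the single best remaining cell) gives 9163 ops/s, worse by 1092.

Maximum total: 10255 ops/s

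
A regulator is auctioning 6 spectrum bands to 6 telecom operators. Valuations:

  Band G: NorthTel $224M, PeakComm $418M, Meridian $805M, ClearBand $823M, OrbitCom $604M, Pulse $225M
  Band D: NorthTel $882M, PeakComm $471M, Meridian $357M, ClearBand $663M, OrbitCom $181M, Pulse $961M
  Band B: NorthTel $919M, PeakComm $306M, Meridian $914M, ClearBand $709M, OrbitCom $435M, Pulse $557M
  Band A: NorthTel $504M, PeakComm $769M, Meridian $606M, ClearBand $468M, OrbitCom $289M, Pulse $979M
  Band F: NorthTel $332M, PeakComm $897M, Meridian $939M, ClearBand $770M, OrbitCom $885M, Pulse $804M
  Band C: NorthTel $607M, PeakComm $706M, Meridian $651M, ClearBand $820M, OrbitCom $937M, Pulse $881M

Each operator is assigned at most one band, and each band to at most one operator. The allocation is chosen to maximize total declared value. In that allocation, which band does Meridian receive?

Meridian receives Band B.

Optimal: NorthTel→Band D ($882M), PeakComm→Band F ($897M), Meridian→Band B ($914M), ClearBand→Band G ($823M), OrbitCom→Band C ($937M), Pulse→Band A ($979M) — total 882+897+914+823+937+979 = $5432M.
Row-greedy (each operator in turn takes its best remaining band) gives $4691M, worse by 741.
No other one-to-one assignment exceeds $5432M.
Meridian's own top band is Band F ($939M), but forcing Meridian→Band F and reassigning the rest optimally gives only $5348M — worse by 84.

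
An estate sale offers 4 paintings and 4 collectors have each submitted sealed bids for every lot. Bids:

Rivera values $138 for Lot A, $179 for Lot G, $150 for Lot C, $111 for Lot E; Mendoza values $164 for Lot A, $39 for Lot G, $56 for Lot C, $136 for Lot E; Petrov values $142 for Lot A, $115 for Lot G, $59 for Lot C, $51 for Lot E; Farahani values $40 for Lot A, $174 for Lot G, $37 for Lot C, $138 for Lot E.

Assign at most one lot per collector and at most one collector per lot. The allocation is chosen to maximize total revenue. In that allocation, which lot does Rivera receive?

Rivera receives Lot C.

This is the linear assignment problem.
Optimal: Rivera→Lot C ($150), Mendoza→Lot E ($136), Petrov→Lot A ($142), Farahani→Lot G ($174) — total 150+136+142+174 = $602.
Column-greedy (each lot in turn goes to its best remaining collector) gives $540, worse by 62.
Checked against all permutations: $602 is optimal.
Rivera's own top lot is Lot G ($179), but forcing Rivera→Lot G and reassigning the rest optimally gives only $540 — worse by 62.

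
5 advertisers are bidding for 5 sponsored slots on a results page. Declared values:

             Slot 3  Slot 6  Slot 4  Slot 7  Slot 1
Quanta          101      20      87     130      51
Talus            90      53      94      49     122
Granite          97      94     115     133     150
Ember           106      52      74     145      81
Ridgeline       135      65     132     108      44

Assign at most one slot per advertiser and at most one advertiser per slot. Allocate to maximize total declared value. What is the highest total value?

Optimal: Quanta→Slot 3 ($101), Talus→Slot 1 ($122), Granite→Slot 6 ($94), Ember→Slot 7 ($145), Ridgeline→Slot 4 ($132) — total 101+122+94+145+132 = $594.
Column-greedy (each slot in turn goes to its best remaining advertiser) gives $519, worse by 75.
Next-best assignment: Quanta→Slot 7, Talus→Slot 1, Granite→Slot 6, Ember→Slot 3, Ridgeline→Slot 4 = $584.
Swapping Ridgeline↔Granite (Ridgeline→Slot 6 $65, Granite→Slot 4 $115) loses 46.
Checked against all permutations: $594 is optimal.

Maximum total: $594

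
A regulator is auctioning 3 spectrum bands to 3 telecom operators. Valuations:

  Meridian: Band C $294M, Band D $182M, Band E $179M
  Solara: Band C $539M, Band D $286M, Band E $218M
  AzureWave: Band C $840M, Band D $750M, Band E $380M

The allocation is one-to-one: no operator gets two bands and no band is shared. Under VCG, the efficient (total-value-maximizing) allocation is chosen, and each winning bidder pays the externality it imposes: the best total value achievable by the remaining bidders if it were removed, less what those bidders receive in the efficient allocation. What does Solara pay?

Solara pays $115M.

Efficient allocation: Meridian→Band E ($179M), Solara→Band C ($539M), AzureWave→Band D ($750M); total welfare W = $1468M.
Solara receives Band C at value $539M, so the others get W − 539 = $929M.
Without Solara: best allocation of the remaining 2 bidders over all 3 bands is Meridian→Band C ($294M), AzureWave→Band D ($750M), total $1044M.
VCG payment = (others' best without Solara) − (others' welfare with Solara) = 1044 − 929 = $115M.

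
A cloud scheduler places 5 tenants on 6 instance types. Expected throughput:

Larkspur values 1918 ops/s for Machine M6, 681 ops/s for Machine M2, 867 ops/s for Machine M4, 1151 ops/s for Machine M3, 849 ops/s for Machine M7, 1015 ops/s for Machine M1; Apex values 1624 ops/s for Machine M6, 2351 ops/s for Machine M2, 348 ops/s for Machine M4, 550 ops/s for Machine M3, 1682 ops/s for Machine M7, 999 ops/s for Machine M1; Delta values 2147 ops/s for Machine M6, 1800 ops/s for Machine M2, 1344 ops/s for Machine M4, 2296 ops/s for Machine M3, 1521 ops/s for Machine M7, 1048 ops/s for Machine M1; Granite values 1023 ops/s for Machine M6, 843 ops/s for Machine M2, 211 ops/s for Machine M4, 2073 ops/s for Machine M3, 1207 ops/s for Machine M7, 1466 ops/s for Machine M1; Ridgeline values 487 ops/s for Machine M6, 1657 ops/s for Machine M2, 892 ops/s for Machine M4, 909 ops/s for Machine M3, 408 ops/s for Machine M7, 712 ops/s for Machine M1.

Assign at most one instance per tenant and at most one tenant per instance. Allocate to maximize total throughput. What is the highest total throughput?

Max total: 9019 ops/s

Optimal: Larkspur→Machine M6 (1918 ops/s), Apex→Machine M7 (1682 ops/s), Delta→Machine M3 (2296 ops/s), Granite→Machine M1 (1466 ops/s), Ridgeline→Machine M2 (1657 ops/s) — total 1918+1682+2296+1466+1657 = 9019 ops/s.
Column-greedy (each instance in turn goes to its best remaining tenant) gives 8312 ops/s, worse by 707.
No other one-to-one assignment exceeds 9019 ops/s.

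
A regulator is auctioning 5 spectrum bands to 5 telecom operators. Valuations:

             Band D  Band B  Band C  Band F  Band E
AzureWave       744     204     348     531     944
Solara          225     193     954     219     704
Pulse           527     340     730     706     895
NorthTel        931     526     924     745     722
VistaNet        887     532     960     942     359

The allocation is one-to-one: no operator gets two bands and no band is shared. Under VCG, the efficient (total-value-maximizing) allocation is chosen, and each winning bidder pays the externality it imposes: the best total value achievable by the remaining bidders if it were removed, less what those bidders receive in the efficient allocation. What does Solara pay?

Efficient allocation: AzureWave→Band E ($944M), Solara→Band C ($954M), Pulse→Band B ($340M), NorthTel→Band D ($931M), VistaNet→Band F ($942M); total welfare W = $4111M.
Solara receives Band C at value $954M, so the others get W − 954 = $3157M.
Without Solara: best allocation of the remaining 4 bidders over all 5 bands is AzureWave→Band E ($944M), Pulse→Band C ($730M), NorthTel→Band D ($931M), VistaNet→Band F ($942M), total $3547M.
VCG payment = (others' best without Solara) − (others' welfare with Solara) = 3547 − 3157 = $390M.

Solara pays $390M.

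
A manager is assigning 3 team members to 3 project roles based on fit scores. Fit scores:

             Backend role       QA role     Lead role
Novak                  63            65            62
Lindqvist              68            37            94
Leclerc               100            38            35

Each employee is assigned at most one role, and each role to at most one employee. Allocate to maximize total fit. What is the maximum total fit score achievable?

Optimal: Novak→QA role (65 pts), Lindqvist→Lead role (94 pts), Leclerc→Backend role (100 pts) — total 65+94+100 = 259 pts.
Every other assignment is strictly worse.

Maximum total: 259 pts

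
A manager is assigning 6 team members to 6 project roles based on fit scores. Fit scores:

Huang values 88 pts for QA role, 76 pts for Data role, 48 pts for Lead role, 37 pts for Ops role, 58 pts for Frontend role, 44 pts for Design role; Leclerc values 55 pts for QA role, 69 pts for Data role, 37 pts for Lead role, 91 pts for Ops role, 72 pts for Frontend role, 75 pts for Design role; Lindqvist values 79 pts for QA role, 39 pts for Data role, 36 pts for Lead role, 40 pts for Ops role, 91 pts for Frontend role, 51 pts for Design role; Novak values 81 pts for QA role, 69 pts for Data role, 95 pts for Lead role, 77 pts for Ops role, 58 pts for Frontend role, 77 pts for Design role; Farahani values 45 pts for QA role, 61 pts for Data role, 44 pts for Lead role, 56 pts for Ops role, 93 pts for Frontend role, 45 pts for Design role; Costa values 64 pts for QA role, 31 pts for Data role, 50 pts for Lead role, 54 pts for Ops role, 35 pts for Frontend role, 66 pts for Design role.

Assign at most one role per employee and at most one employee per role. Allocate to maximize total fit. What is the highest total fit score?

This is a one-to-one assignment (maximum-weight bipartite matching).
Optimal: Huang→Data role (76 pts), Leclerc→Ops role (91 pts), Lindqvist→QA role (79 pts), Novak→Lead role (95 pts), Farahani→Frontend role (93 pts), Costa→Design role (66 pts) — total 76+91+79+95+93+66 = 500 pts.
Max-entry greedy (repeatedly take the single best remaining cell) gives 472 pts, worse by 28.
Swapping Huang↔Farahani (Huang→Frontend role 58 pts, Farahani→Data role 61 pts) loses 50.

Max total: 500 pts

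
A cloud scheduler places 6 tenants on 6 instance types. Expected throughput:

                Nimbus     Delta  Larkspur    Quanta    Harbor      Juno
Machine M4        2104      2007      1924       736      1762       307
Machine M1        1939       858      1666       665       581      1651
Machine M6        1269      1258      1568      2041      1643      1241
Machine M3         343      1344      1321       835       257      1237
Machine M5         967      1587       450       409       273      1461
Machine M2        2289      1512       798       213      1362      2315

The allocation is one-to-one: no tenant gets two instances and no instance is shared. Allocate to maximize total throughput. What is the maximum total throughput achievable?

Max total: 10965 ops/s

Optimal: Nimbus→Machine M1 (1939 ops/s), Delta→Machine M5 (1587 ops/s), Larkspur→Machine M3 (1321 ops/s), Quanta→Machine M6 (2041 ops/s), Harbor→Machine M4 (1762 ops/s), Juno→Machine M2 (2315 ops/s) — total 1939+1587+1321+2041+1762+2315 = 10965 ops/s.
Max-entry greedy (repeatedly take the single best remaining cell) gives 9970 ops/s, worse by 995.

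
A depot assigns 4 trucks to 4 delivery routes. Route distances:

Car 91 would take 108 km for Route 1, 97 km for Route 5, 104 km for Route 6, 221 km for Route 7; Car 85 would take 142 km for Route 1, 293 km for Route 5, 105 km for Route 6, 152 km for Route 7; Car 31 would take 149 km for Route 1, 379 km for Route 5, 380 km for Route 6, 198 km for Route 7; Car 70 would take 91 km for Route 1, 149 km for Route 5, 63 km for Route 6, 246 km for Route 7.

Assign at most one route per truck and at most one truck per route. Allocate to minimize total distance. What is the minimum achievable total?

Treat this as an assignment problem: match each truck to one route.
Optimal: Car 91→Route 5 (97 km), Car 85→Route 7 (152 km), Car 31→Route 1 (149 km), Car 70→Route 6 (63 km) — total 97+152+149+63 = 461 km.
Min-entry greedy (repeatedly take the single cheapest remaining cell) gives 500 km, worse by 39.

Min total: 461 km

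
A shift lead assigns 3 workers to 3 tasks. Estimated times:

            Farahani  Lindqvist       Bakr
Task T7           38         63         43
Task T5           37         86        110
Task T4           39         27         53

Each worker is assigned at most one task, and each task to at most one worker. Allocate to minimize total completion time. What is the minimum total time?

Min total: 107 min

This is the linear assignment problem.
Optimal: Farahani→Task T5 (37 min), Lindqvist→Task T4 (27 min), Bakr→Task T7 (43 min) — total 37+27+43 = 107 min.
Column-greedy (each task in turn goes to its cheapest remaining worker) gives 177 min, worse by 70.
Swapping Farahani↔Bakr (Farahani→Task T7 38 min, Bakr→Task T5 110 min) adds 68.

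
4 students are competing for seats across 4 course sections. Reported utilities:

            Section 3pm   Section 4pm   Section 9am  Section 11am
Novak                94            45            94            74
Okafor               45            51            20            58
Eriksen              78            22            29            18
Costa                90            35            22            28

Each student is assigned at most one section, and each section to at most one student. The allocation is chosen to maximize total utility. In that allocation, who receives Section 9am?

Optimal: Novak→Section 9am (94 points), Okafor→Section 11am (58 points), Eriksen→Section 3pm (78 points), Costa→Section 4pm (35 points) — total 94+58+78+35 = 265 points.
Max-entry greedy (repeatedly take the single best remaining cell) gives 216 points, worse by 49.
Next-best assignment: Novak→Section 9am, Okafor→Section 11am, Eriksen→Section 4pm, Costa→Section 3pm = 264 points.
Novak's own top section is Section 3pm (94 points), but forcing Novak→Section 3pm and reassigning the rest optimally gives only 216 points — worse by 49.

Novak receives Section 9am.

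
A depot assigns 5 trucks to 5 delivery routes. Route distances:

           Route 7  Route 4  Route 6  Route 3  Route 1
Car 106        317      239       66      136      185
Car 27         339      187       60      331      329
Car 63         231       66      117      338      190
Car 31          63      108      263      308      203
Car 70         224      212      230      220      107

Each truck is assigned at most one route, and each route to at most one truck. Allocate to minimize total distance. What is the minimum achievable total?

Treat this as an assignment problem: match each truck to one route.
Optimal: Car 106→Route 3 (136 km), Car 27→Route 6 (60 km), Car 63→Route 4 (66 km), Car 31→Route 7 (63 km), Car 70→Route 1 (107 km) — total 136+60+66+63+107 = 432 km.
No other one-to-one assignment undercuts 432 km.

Minimum total: 432 km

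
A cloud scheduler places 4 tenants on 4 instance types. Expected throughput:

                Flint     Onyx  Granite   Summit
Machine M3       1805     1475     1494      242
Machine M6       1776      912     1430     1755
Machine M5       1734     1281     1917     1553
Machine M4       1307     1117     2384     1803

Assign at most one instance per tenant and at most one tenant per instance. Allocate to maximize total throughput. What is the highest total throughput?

Max total: 7348 ops/s

This is a one-to-one assignment (maximum-weight bipartite matching).
Optimal: Flint→Machine M5 (1734 ops/s), Onyx→Machine M3 (1475 ops/s), Granite→Machine M4 (2384 ops/s), Summit→Machine M6 (1755 ops/s) — total 1734+1475+2384+1755 = 7348 ops/s.
Row-greedy (each tenant in turn takes its best remaining instance) gives 7225 ops/s, worse by 123.
Checked against all permutations: 7348 ops/s is optimal.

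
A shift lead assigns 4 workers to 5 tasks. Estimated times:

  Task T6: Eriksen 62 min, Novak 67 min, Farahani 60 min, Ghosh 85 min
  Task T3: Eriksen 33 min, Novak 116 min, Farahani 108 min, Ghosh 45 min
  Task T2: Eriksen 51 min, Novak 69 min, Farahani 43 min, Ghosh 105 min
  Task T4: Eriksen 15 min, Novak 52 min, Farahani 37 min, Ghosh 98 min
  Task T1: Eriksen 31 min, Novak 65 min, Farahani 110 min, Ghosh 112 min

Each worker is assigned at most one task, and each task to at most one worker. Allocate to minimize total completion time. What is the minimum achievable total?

Min total: 168 min

Optimal: Eriksen→Task T4 (15 min), Novak→Task T1 (65 min), Farahani→Task T2 (43 min), Ghosh→Task T3 (45 min) — total 15+65+43+45 = 168 min.
Column-greedy (each task in turn goes to its cheapest remaining worker) gives 260 min, worse by 92.
Next-best assignment: Eriksen→Task T4, Novak→Task T6, Farahani→Task T2, Ghosh→Task T3 = 170 min.
Swapping Eriksen↔Farahani (Eriksen→Task T2 51 min, Farahani→Task T4 37 min) adds 30.
Checked against all permutations: 168 min is optimal.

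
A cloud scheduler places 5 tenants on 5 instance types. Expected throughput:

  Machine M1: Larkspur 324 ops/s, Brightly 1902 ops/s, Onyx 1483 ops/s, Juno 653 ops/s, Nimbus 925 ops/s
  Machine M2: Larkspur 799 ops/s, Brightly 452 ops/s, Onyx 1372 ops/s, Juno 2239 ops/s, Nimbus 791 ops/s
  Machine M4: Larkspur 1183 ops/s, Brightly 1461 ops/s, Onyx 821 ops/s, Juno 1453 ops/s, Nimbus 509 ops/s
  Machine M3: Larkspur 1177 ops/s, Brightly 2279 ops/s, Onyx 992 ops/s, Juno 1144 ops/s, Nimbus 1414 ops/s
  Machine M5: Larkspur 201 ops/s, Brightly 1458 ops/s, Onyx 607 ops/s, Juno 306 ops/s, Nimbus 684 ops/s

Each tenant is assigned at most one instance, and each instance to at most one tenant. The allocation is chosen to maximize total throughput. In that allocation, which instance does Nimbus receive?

Treat this as an assignment problem: match each tenant to one instance.
Optimal: Larkspur→Machine M4 (1183 ops/s), Brightly→Machine M3 (2279 ops/s), Onyx→Machine M1 (1483 ops/s), Juno→Machine M2 (2239 ops/s), Nimbus→Machine M5 (684 ops/s) — total 1183+2279+1483+2239+684 = 7868 ops/s.
Column-greedy (each instance in turn goes to its best remaining tenant) gives 7345 ops/s, worse by 523.
Swapping Nimbus↔Juno (Nimbus→Machine M2 791 ops/s, Juno→Machine M5 306 ops/s) loses 1826.
No other one-to-one assignment exceeds 7868 ops/s.
Nimbus's own top instance is Machine M3 (1414 ops/s), but forcing Nimbus→Machine M3 and reassigning the rest optimally gives only 7777 ops/s — worse by 91.

Nimbus receives Machine M5.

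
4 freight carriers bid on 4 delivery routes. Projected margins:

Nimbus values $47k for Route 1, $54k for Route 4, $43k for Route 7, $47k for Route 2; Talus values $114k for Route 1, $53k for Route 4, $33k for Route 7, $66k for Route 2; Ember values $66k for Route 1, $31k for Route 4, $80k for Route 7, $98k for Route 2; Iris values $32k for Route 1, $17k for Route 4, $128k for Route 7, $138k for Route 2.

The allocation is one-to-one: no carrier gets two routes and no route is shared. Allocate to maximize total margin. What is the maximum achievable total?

Treat this as an assignment problem: match each carrier to one route.
Optimal: Nimbus→Route 4 ($54k), Talus→Route 1 ($114k), Ember→Route 2 ($98k), Iris→Route 7 ($128k) — total 54+114+98+128 = $394k.
Max-entry greedy (repeatedly take the single best remaining cell) gives $386k, worse by 8.

Maximum total: $394k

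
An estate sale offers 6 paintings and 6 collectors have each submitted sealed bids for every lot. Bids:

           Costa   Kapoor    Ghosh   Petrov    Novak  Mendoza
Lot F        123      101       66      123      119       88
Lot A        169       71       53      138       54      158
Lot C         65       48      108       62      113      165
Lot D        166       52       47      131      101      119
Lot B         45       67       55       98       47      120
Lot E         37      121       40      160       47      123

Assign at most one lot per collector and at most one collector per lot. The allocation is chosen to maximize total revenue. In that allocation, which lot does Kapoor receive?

Optimal: Costa→Lot D ($166), Kapoor→Lot B ($67), Ghosh→Lot C ($108), Petrov→Lot E ($160), Novak→Lot F ($119), Mendoza→Lot A ($158) — total 166+67+108+160+119+158 = $778.
Max-entry greedy (repeatedly take the single best remaining cell) gives $727, worse by 51.
Next-best assignment: Costa→Lot D, Kapoor→Lot E, Ghosh→Lot C, Petrov→Lot A, Novak→Lot F, Mendoza→Lot B = $772.
Swapping Costa↔Ghosh (Costa→Lot C $65, Ghosh→Lot D $47) loses 162.
Kapoor's own top lot is Lot E ($121), but forcing Kapoor→Lot E and reassigning the rest optimally gives only $772 — worse by 6.

Kapoor receives Lot B.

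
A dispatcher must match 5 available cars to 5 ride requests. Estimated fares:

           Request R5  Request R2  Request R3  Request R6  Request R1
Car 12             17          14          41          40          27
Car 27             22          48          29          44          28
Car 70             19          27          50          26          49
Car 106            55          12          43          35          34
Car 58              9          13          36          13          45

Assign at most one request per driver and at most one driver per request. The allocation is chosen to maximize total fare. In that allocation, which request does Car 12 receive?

Treat this as an assignment problem: match each driver to one request.
Optimal: Car 12→Request R6 ($40), Car 27→Request R2 ($48), Car 70→Request R3 ($50), Car 106→Request R5 ($55), Car 58→Request R1 ($45) — total 40+48+50+55+45 = $238.
Car 12's own top request is Request R3 ($41), but forcing Car 12→Request R3 and reassigning the rest optimally gives only $215 — worse by 23.

Car 12 receives Request R6.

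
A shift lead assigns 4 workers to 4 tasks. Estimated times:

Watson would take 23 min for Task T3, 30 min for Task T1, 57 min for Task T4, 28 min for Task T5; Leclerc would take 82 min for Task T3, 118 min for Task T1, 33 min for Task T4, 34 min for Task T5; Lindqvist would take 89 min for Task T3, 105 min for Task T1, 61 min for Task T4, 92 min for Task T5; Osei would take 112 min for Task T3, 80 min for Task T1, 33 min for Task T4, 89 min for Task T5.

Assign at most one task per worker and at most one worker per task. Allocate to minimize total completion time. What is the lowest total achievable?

Min total: 186 min

Optimal: Watson→Task T1 (30 min), Leclerc→Task T5 (34 min), Lindqvist→Task T3 (89 min), Osei→Task T4 (33 min) — total 30+34+89+33 = 186 min.
Column-greedy (each task in turn goes to its cheapest remaining worker) gives 228 min, worse by 42.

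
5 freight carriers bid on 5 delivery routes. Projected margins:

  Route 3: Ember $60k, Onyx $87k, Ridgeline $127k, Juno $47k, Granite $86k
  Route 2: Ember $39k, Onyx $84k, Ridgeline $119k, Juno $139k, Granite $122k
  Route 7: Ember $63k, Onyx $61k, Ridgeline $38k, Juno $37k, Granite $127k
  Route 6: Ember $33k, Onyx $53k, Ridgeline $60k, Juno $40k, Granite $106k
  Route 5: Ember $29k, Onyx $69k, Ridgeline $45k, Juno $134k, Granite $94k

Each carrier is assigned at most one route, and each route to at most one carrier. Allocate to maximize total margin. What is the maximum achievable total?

Optimal: Ember→Route 7 ($63k), Onyx→Route 2 ($84k), Ridgeline→Route 3 ($127k), Juno→Route 5 ($134k), Granite→Route 6 ($106k) — total 63+84+127+134+106 = $514k.
Row-greedy (each carrier in turn takes its best remaining route) gives $509k, worse by 5.
Next-best assignment: Ember→Route 7, Onyx→Route 3, Ridgeline→Route 2, Juno→Route 5, Granite→Route 6 = $509k.
Every other assignment is strictly worse.

Max total: $514k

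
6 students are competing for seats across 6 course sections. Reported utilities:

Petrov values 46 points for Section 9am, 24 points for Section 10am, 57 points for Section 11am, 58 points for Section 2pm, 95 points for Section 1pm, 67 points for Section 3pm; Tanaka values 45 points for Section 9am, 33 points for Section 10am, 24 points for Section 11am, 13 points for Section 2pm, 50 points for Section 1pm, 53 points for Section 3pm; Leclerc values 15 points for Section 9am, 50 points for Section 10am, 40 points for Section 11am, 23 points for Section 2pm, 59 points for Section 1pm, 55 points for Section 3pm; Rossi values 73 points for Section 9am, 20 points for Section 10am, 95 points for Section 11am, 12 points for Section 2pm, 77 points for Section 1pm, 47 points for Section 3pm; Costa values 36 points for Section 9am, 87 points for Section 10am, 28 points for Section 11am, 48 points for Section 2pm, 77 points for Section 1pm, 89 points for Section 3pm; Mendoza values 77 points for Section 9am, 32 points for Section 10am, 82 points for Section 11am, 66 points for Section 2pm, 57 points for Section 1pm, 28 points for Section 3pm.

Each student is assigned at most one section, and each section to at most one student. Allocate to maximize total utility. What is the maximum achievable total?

This is the linear assignment problem.
Optimal: Petrov→Section 1pm (95 points), Tanaka→Section 9am (45 points), Leclerc→Section 3pm (55 points), Rossi→Section 11am (95 points), Costa→Section 10am (87 points), Mendoza→Section 2pm (66 points) — total 95+45+55+95+87+66 = 443 points.
Row-greedy (each student in turn takes its best remaining section) gives 418 points, worse by 25.
No other one-to-one assignment exceeds 443 points.

Max total: 443 points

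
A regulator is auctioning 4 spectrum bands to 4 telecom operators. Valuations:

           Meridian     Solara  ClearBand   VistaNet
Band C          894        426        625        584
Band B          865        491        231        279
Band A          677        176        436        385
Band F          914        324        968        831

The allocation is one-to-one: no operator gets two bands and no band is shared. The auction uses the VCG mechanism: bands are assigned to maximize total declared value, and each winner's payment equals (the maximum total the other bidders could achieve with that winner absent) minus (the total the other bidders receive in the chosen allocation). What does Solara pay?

Solara pays $170M.

Efficient allocation: Meridian→Band C ($894M), Solara→Band B ($491M), ClearBand→Band F ($968M), VistaNet→Band A ($385M); total welfare W = $2738M.
Solara receives Band B at value $491M, so the others get W − 491 = $2247M.
Without Solara: best allocation of the remaining 3 bidders over all 4 bands is Meridian→Band B ($865M), ClearBand→Band F ($968M), VistaNet→Band C ($584M), total $2417M.
VCG payment = (others' best without Solara) − (others' welfare with Solara) = 2417 − 2247 = $170M.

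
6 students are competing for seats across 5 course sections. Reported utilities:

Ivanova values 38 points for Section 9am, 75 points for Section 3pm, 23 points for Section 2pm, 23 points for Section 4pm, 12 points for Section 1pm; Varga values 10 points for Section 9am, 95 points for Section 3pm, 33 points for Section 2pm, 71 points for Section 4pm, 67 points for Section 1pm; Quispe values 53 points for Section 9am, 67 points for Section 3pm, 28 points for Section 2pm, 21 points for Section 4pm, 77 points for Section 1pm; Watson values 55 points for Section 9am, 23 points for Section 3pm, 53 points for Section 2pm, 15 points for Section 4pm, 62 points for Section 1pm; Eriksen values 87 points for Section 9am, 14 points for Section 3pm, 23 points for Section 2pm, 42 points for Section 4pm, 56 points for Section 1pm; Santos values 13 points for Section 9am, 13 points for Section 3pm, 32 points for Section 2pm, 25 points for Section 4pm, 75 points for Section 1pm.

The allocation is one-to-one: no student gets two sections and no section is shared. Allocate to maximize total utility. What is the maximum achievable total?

This is the linear assignment problem.
Optimal: Eriksen→Section 9am (87 points), Ivanova→Section 3pm (75 points), Watson→Section 2pm (53 points), Varga→Section 4pm (71 points), Quispe→Section 1pm (77 points) — total 87+75+53+71+77 = 363 points.
Max-entry greedy (repeatedly take the single best remaining cell) gives 337 points, worse by 26.
Swapping Watson↔Eriksen (Watson→Section 9am 55 points, Eriksen→Section 2pm 23 points) loses 62.
No other one-to-one assignment exceeds 363 points.

Max total: 363 points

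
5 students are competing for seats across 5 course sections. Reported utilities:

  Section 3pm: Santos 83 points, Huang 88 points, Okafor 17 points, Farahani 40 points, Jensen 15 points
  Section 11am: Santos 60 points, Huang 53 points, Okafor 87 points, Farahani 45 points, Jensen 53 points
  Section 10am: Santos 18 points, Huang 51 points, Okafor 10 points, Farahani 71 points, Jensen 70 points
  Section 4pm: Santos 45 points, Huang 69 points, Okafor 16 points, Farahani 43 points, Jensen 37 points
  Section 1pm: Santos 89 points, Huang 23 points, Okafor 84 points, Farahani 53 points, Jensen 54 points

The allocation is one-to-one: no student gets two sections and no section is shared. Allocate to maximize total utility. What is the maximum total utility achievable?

Optimal: Santos→Section 1pm (89 points), Huang→Section 3pm (88 points), Okafor→Section 11am (87 points), Farahani→Section 4pm (43 points), Jensen→Section 10am (70 points) — total 89+88+87+43+70 = 377 points.
Max-entry greedy (repeatedly take the single best remaining cell) gives 372 points, worse by 5.
Next-best assignment: Santos→Section 1pm, Huang→Section 3pm, Okafor→Section 11am, Farahani→Section 10am, Jensen→Section 4pm = 372 points.
Swapping Jensen↔Santos (Jensen→Section 1pm 54 points, Santos→Section 10am 18 points) loses 87.
No other one-to-one assignment exceeds 377 points.

Max total: 377 points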